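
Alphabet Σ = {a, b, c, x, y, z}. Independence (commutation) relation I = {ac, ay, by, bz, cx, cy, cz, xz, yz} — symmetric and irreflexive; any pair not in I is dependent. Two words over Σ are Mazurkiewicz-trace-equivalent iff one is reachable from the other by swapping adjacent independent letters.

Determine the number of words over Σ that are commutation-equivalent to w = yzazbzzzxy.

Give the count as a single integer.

210

drop 0:y onto floor
drop 1:z onto floor
drop 2:a onto {1:z}
drop 3:z onto {2:a}
drop 4:b onto {2:a}
drop 5:z onto {3:z}
drop 6:z onto {5:z}
drop 7:z onto {6:z}
drop 8:x onto {0:y, 4:b}
drop 9:y onto {8:x}
ground layer = {0:y, 1:z}
drop-orders for the pieces not yet dropped (sum over which currently-grounded one goes next):
  1 to go: {7} 1  {9} 1
  2 to go: {6,7} 1  {7,9} 2  {8,9} 1
  3 to go: {0,8,9} 1  {4,8,9} 1  {5,6,7} 1  {6,7,9} 3  {7,8,9} 3
  4 to go: {0,4,8,9} 2  {0,7,8,9} 4  {3,5,6,7} 1  {4,7,8,9} 4  {5,6,7,9} 4  {6,7,8,9} 6
  5 to go: {0,4,7,8,9} 10  {0,6,7,8,9} 10  {3,5,6,7,9} 5  {4,6,7,8,9} 10  {5,6,7,8,9} 10
  6 to go: {0,4,6,7,8,9} 30  {0,5,6,7,8,9} 20  {3,5,6,7,8,9} 15  {4,5,6,7,8,9} 20
  7 to go: {0,3,5,6,7,8,9} 35  {0,4,5,6,7,8,9} 70  {3,4,5,6,7,8,9} 35
  8 to go: {0,3,4,5,6,7,8,9} 140  {2,3,4,5,6,7,8,9} 35
  if 0:y drops first: 35 orders
  if 1:z drops first: 175 orders
heap linearizations: 210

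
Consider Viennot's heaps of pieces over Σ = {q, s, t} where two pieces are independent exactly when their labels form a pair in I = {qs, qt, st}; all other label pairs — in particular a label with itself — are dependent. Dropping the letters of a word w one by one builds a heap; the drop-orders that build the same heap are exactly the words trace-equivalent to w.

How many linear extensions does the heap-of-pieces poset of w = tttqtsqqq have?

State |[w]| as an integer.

piece 0:t — minimal
piece 1:t rests on {0:t}
piece 2:t rests on {1:t}
piece 3:q — minimal
piece 4:t rests on {2:t}
piece 5:s — minimal
piece 6:q rests on {3:q}
piece 7:q rests on {6:q}
piece 8:q rests on {7:q}
minimal pieces: {0:t, 3:q, 5:s}
ways to finish when only these pieces remain (= sum over removing one remaining piece with nothing left below it):
  1 left: {4}→1  {5}→1  {8}→1
  2 left: {2,4}→1  {4,5}→2  {4,8}→2  {5,8}→2  {7,8}→1
  3 left: {1,2,4}→1  {2,4,5}→3  {2,4,8}→3  {4,5,8}→6  {4,7,8}→3  {5,7,8}→3  {6,7,8}→1
  4 left: {0,1,2,4}→1  {1,2,4,5}→4  {1,2,4,8}→4  {2,4,5,8}→12  {2,4,7,8}→6  {3,6,7,8}→1  {4,5,7,8}→12  {4,6,7,8}→4  {5,6,7,8}→4
  5 left: {0,1,2,4,5}→5  {0,1,2,4,8}→5  {1,2,4,5,8}→20  {1,2,4,7,8}→10  {2,4,5,7,8}→30  {2,4,6,7,8}→10  {3,4,6,7,8}→5  {3,5,6,7,8}→5  {4,5,6,7,8}→20
  6 left: {0,1,2,4,5,8}→30  {0,1,2,4,7,8}→15  {1,2,4,5,7,8}→60  {1,2,4,6,7,8}→20  {2,3,4,6,7,8}→15  {2,4,5,6,7,8}→60  {3,4,5,6,7,8}→30
  7 left: {0,1,2,4,5,7,8}→105  {0,1,2,4,6,7,8}→35  {1,2,3,4,6,7,8}→35  {1,2,4,5,6,7,8}→140  {2,3,4,5,6,7,8}→105
  placing 0:t first → 280 extensions
  placing 3:q first → 280 extensions
  placing 5:s first → 70 extensions
total linear extensions = 630

630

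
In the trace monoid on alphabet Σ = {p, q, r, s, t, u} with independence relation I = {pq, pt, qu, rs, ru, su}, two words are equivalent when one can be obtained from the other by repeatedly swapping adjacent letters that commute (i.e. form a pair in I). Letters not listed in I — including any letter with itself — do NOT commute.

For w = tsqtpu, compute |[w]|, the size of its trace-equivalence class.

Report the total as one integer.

piece 0:t — minimal
piece 1:s rests on {0:t}
piece 2:q rests on {1:s}
piece 3:t rests on {2:q}
piece 4:p rests on {1:s}
piece 5:u rests on {3:t, 4:p}
minimal pieces: {0:t}
ways to finish when only these pieces remain (= sum over removing one remaining piece with nothing left below it):
  1 left: {5}→1
  2 left: {3,5}→1  {4,5}→1
  3 left: {2,3,5}→1  {3,4,5}→2
  4 left: {2,3,4,5}→3
  placing 0:t first → 3 extensions

3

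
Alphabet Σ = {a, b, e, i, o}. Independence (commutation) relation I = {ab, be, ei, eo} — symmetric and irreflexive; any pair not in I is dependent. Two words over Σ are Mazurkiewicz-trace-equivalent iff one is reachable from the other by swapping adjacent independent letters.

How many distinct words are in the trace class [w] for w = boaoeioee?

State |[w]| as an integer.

20

drop 0:b onto floor
drop 1:o onto {0:b}
drop 2:a onto {1:o}
drop 3:o onto {2:a}
drop 4:e onto {2:a}
drop 5:i onto {3:o}
drop 6:o onto {5:i}
drop 7:e onto {4:e}
drop 8:e onto {7:e}
ground layer = {0:b}
drop-orders for the pieces not yet dropped (sum over which currently-grounded one goes next):
  1 to go: {6} 1  {8} 1
  2 to go: {5,6} 1  {6,8} 2  {7,8} 1
  3 to go: {3,5,6} 1  {4,7,8} 1  {5,6,8} 3  {6,7,8} 3
  4 to go: {3,5,6,8} 4  {4,6,7,8} 4  {5,6,7,8} 6
  5 to go: {3,5,6,7,8} 10  {4,5,6,7,8} 10
  6 to go: {3,4,5,6,7,8} 20
  7 to go: {2,3,4,5,6,7,8} 20
  if 0:b drops first: 20 orders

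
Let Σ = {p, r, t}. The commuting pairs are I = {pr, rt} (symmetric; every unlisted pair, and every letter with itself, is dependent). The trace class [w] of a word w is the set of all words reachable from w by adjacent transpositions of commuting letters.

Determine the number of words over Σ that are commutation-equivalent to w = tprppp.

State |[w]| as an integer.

6

piece 0:t — minimal
piece 1:p rests on {0:t}
piece 2:r — minimal
piece 3:p rests on {1:p}
piece 4:p rests on {3:p}
piece 5:p rests on {4:p}
minimal pieces: {0:t, 2:r}
ways to finish when only these pieces remain (= sum over removing one remaining piece with nothing left below it):
  1 left: {2}→1  {5}→1
  2 left: {2,5}→2  {4,5}→1
  3 left: {2,4,5}→3  {3,4,5}→1
  4 left: {1,3,4,5}→1  {2,3,4,5}→4
  placing 0:t first → 5 extensions
  placing 2:r first → 1 extensions
total linear extensions = 6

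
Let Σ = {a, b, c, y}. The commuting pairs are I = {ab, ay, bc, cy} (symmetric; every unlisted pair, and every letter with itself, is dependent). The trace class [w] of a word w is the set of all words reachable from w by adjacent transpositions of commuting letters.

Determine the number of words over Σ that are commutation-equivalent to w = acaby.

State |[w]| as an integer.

10

drop 0:a onto floor
drop 1:c onto {0:a}
drop 2:a onto {1:c}
drop 3:b onto floor
drop 4:y onto {3:b}
ground layer = {0:a, 3:b}
drop-orders for the pieces not yet dropped (sum over which currently-grounded one goes next):
  1 to go: {2} 1  {4} 1
  2 to go: {1,2} 1  {2,4} 2  {3,4} 1
  3 to go: {0,1,2} 1  {1,2,4} 3  {2,3,4} 3
  if 0:a drops first: 6 orders
  if 3:b drops first: 4 orders
heap linearizations: 10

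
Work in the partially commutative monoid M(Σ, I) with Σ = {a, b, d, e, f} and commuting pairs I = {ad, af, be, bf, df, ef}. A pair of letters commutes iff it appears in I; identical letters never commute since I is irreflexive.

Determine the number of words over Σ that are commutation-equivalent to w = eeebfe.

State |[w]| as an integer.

30

#0=e has no predecessor
#1=e depends on [0:e]
#2=e depends on [1:e]
#3=b has no predecessor
#4=f has no predecessor
#5=e depends on [2:e]
sources: [0:e, 3:b, 4:f]
N(rest) = Σ N(rest − s) over sources s of rest; N(one piece) = 1:
  size 1 → [3]=1  [4]=1  [5]=1
  size 2 → [2,5]=1  [3,4]=2  [3,5]=2  [4,5]=2
  size 3 → [1,2,5]=1  [2,3,5]=3  [2,4,5]=3  [3,4,5]=6
  size 4 → [0,1,2,5]=1  [1,2,3,5]=4  [1,2,4,5]=4  [2,3,4,5]=12
  first=0(e) contributes 20
  first=3(b) contributes 5
  first=4(f) contributes 5
|[w]| = 30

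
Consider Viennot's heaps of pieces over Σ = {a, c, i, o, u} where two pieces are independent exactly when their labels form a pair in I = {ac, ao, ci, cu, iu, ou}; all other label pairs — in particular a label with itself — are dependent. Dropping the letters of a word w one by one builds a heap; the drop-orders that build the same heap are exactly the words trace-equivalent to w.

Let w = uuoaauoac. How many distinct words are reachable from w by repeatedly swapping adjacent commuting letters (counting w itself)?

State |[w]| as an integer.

piece 0:u — minimal
piece 1:u rests on {0:u}
piece 2:o — minimal
piece 3:a rests on {1:u}
piece 4:a rests on {3:a}
piece 5:u rests on {4:a}
piece 6:o rests on {2:o}
piece 7:a rests on {5:u}
piece 8:c rests on {6:o}
minimal pieces: {0:u, 2:o}
ways to finish when only these pieces remain (= sum over removing one remaining piece with nothing left below it):
  1 left: {7}→1  {8}→1
  2 left: {5,7}→1  {6,8}→1  {7,8}→2
  3 left: {2,6,8}→1  {4,5,7}→1  {5,7,8}→3  {6,7,8}→3
  4 left: {2,6,7,8}→4  {3,4,5,7}→1  {4,5,7,8}→4  {5,6,7,8}→6
  5 left: {1,3,4,5,7}→1  {2,5,6,7,8}→10  {3,4,5,7,8}→5  {4,5,6,7,8}→10
  6 left: {0,1,3,4,5,7}→1  {1,3,4,5,7,8}→6  {2,4,5,6,7,8}→20  {3,4,5,6,7,8}→15
  7 left: {0,1,3,4,5,7,8}→7  {1,3,4,5,6,7,8}→21  {2,3,4,5,6,7,8}→35
  placing 0:u first → 56 extensions
  placing 2:o first → 28 extensions
total linear extensions = 84

84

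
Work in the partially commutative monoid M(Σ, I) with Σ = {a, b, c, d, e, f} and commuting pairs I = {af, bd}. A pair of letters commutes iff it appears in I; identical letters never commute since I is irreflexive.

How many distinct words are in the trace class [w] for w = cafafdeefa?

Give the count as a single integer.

12

0(c) covers ∅
1(a) covers 0:c
2(f) covers 0:c
3(a) covers 1:a
4(f) covers 2:f
5(d) covers 3:a, 4:f
6(e) covers 5:d
7(e) covers 6:e
8(f) covers 7:e
9(a) covers 7:e
floor of heap: 0:c
completions by unplaced set U, small U first (add the entries for U minus each lowest piece of U):
  |U|=1: {8}:1  {9}:1
  |U|=2: {8,9}:2
  |U|=3: {7,8,9}:2
  |U|=4: {6,7,8,9}:2
  |U|=5: {5,6,7,8,9}:2
  |U|=6: {3,5,6,7,8,9}:2  {4,5,6,7,8,9}:2
  |U|=7: {1,3,5,6,7,8,9}:2  {2,4,5,6,7,8,9}:2  {3,4,5,6,7,8,9}:4
  |U|=8: {1,3,4,5,6,7,8,9}:6  {2,3,4,5,6,7,8,9}:6
  start at 0(c): 12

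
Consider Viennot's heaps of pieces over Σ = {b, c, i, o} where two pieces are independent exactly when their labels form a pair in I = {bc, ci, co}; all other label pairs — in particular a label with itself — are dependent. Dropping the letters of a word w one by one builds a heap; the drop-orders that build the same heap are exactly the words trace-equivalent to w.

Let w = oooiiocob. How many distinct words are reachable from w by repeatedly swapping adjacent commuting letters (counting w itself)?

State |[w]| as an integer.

9

#0=o has no predecessor
#1=o depends on [0:o]
#2=o depends on [1:o]
#3=i depends on [2:o]
#4=i depends on [3:i]
#5=o depends on [4:i]
#6=c has no predecessor
#7=o depends on [5:o]
#8=b depends on [7:o]
sources: [0:o, 6:c]
N(rest) = Σ N(rest − s) over sources s of rest; N(one piece) = 1:
  size 1 → [6]=1  [8]=1
  size 2 → [6,8]=2  [7,8]=1
  size 3 → [5,7,8]=1  [6,7,8]=3
  size 4 → [4,5,7,8]=1  [5,6,7,8]=4
  size 5 → [3,4,5,7,8]=1  [4,5,6,7,8]=5
  size 6 → [2,3,4,5,7,8]=1  [3,4,5,6,7,8]=6
  size 7 → [1,2,3,4,5,7,8]=1  [2,3,4,5,6,7,8]=7
  first=0(o) contributes 8
  first=6(c) contributes 1
|[w]| = 9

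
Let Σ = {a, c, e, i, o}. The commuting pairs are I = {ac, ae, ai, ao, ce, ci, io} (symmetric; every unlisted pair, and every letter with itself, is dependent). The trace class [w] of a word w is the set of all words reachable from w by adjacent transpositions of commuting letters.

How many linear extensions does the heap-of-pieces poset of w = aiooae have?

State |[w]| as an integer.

45

piece 0:a — minimal
piece 1:i — minimal
piece 2:o — minimal
piece 3:o rests on {2:o}
piece 4:a rests on {0:a}
piece 5:e rests on {1:i, 3:o}
minimal pieces: {0:a, 1:i, 2:o}
ways to finish when only these pieces remain (= sum over removing one remaining piece with nothing left below it):
  1 left: {4}→1  {5}→1
  2 left: {0,4}→1  {1,5}→1  {3,5}→1  {4,5}→2
  3 left: {0,4,5}→3  {1,3,5}→2  {1,4,5}→3  {2,3,5}→1  {3,4,5}→3
  4 left: {0,1,4,5}→6  {0,3,4,5}→6  {1,2,3,5}→3  {1,3,4,5}→8  {2,3,4,5}→4
  placing 0:a first → 15 extensions
  placing 1:i first → 10 extensions
  placing 2:o first → 20 extensions
total linear extensions = 45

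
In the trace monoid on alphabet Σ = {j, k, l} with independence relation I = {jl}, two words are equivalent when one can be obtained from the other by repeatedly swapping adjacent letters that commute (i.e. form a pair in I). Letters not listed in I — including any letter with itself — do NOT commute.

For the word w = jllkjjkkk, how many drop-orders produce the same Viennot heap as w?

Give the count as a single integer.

3

0(j) covers ∅
1(l) covers ∅
2(l) covers 1:l
3(k) covers 0:j, 2:l
4(j) covers 3:k
5(j) covers 4:j
6(k) covers 5:j
7(k) covers 6:k
8(k) covers 7:k
floor of heap: 0:j, 1:l
completions by unplaced set U, small U first (add the entries for U minus each lowest piece of U):
  |U|=1: {8}:1
  |U|=2: {7,8}:1
  |U|=3: {6,7,8}:1
  |U|=4: {5,6,7,8}:1
  |U|=5: {4,5,6,7,8}:1
  |U|=6: {3,4,5,6,7,8}:1
  |U|=7: {0,3,4,5,6,7,8}:1  {2,3,4,5,6,7,8}:1
  start at 0(j): 1
  start at 1(l): 2
sum over floor = 3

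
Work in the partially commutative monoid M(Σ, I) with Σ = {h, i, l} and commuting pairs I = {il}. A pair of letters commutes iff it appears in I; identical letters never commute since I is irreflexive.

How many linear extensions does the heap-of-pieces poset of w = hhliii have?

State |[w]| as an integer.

0(h) covers ∅
1(h) covers 0:h
2(l) covers 1:h
3(i) covers 1:h
4(i) covers 3:i
5(i) covers 4:i
floor of heap: 0:h
completions by unplaced set U, small U first (add the entries for U minus each lowest piece of U):
  |U|=1: {2}:1  {5}:1
  |U|=2: {2,5}:2  {4,5}:1
  |U|=3: {2,4,5}:3  {3,4,5}:1
  |U|=4: {2,3,4,5}:4
  start at 0(h): 4

4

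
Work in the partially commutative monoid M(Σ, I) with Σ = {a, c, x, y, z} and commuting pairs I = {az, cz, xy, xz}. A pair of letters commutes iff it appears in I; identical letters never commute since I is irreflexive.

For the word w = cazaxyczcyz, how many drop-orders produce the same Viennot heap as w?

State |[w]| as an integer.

0(c) covers ∅
1(a) covers 0:c
2(z) covers ∅
3(a) covers 1:a
4(x) covers 3:a
5(y) covers 2:z, 3:a
6(c) covers 4:x, 5:y
7(z) covers 5:y
8(c) covers 6:c
9(y) covers 7:z, 8:c
10(z) covers 9:y
floor of heap: 0:c, 2:z
completions by unplaced set U, small U first (add the entries for U minus each lowest piece of U):
  |U|=1: {10}:1
  |U|=2: {9,10}:1
  |U|=3: {7,9,10}:1  {8,9,10}:1
  |U|=4: {6,8,9,10}:1  {7,8,9,10}:2
  |U|=5: {4,6,8,9,10}:1  {6,7,8,9,10}:3
  |U|=6: {4,6,7,8,9,10}:4  {5,6,7,8,9,10}:3
  |U|=7: {2,5,6,7,8,9,10}:3  {4,5,6,7,8,9,10}:7
  |U|=8: {2,4,5,6,7,8,9,10}:10  {3,4,5,6,7,8,9,10}:7
  |U|=9: {1,3,4,5,6,7,8,9,10}:7  {2,3,4,5,6,7,8,9,10}:17
  start at 0(c): 24
  start at 2(z): 7
sum over floor = 31

31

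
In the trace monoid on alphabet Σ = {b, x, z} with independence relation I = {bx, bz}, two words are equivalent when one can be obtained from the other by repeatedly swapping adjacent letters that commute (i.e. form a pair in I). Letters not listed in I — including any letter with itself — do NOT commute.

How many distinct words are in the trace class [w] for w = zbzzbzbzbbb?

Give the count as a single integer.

#0=z has no predecessor
#1=b has no predecessor
#2=z depends on [0:z]
#3=z depends on [2:z]
#4=b depends on [1:b]
#5=z depends on [3:z]
#6=b depends on [4:b]
#7=z depends on [5:z]
#8=b depends on [6:b]
#9=b depends on [8:b]
#10=b depends on [9:b]
sources: [0:z, 1:b]
N(rest) = Σ N(rest − s) over sources s of rest; N(one piece) = 1:
  size 1 → [7]=1  [10]=1
  size 2 → [5,7]=1  [7,10]=2  [9,10]=1
  size 3 → [3,5,7]=1  [5,7,10]=3  [7,9,10]=3  [8,9,10]=1
  size 4 → [2,3,5,7]=1  [3,5,7,10]=4  [5,7,9,10]=6  [6,8,9,10]=1  [7,8,9,10]=4
  size 5 → [0,2,3,5,7]=1  [2,3,5,7,10]=5  [3,5,7,9,10]=10  [4,6,8,9,10]=1  [5,7,8,9,10]=10  [6,7,8,9,10]=5
  size 6 → [0,2,3,5,7,10]=6  [1,4,6,8,9,10]=1  [2,3,5,7,9,10]=15  [3,5,7,8,9,10]=20  [4,6,7,8,9,10]=6  [5,6,7,8,9,10]=15
  size 7 → [0,2,3,5,7,9,10]=21  [1,4,6,7,8,9,10]=7  [2,3,5,7,8,9,10]=35  [3,5,6,7,8,9,10]=35  [4,5,6,7,8,9,10]=21
  size 8 → [0,2,3,5,7,8,9,10]=56  [1,4,5,6,7,8,9,10]=28  [2,3,5,6,7,8,9,10]=70  [3,4,5,6,7,8,9,10]=56
  size 9 → [0,2,3,5,6,7,8,9,10]=126  [1,3,4,5,6,7,8,9,10]=84  [2,3,4,5,6,7,8,9,10]=126
  first=0(z) contributes 210
  first=1(b) contributes 252
|[w]| = 462

462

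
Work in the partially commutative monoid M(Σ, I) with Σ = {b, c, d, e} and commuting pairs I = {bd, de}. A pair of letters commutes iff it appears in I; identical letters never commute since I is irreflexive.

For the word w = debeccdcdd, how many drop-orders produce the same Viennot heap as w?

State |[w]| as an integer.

drop 0:d onto floor
drop 1:e onto floor
drop 2:b onto {1:e}
drop 3:e onto {2:b}
drop 4:c onto {0:d, 3:e}
drop 5:c onto {4:c}
drop 6:d onto {5:c}
drop 7:c onto {6:d}
drop 8:d onto {7:c}
drop 9:d onto {8:d}
ground layer = {0:d, 1:e}
drop-orders for the pieces not yet dropped (sum over which currently-grounded one goes next):
  1 to go: {9} 1
  2 to go: {8,9} 1
  3 to go: {7,8,9} 1
  4 to go: {6,7,8,9} 1
  5 to go: {5,6,7,8,9} 1
  6 to go: {4,5,6,7,8,9} 1
  7 to go: {0,4,5,6,7,8,9} 1  {3,4,5,6,7,8,9} 1
  8 to go: {0,3,4,5,6,7,8,9} 2  {2,3,4,5,6,7,8,9} 1
  if 0:d drops first: 1 orders
  if 1:e drops first: 3 orders
heap linearizations: 4

4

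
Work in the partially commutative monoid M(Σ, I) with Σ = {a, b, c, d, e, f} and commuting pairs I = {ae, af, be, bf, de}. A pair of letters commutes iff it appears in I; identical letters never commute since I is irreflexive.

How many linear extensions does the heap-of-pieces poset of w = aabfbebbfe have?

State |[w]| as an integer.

#0=a has no predecessor
#1=a depends on [0:a]
#2=b depends on [1:a]
#3=f has no predecessor
#4=b depends on [2:b]
#5=e depends on [3:f]
#6=b depends on [4:b]
#7=b depends on [6:b]
#8=f depends on [5:e]
#9=e depends on [8:f]
sources: [0:a, 3:f]
N(rest) = Σ N(rest − s) over sources s of rest; N(one piece) = 1:
  size 1 → [7]=1  [9]=1
  size 2 → [6,7]=1  [7,9]=2  [8,9]=1
  size 3 → [4,6,7]=1  [5,8,9]=1  [6,7,9]=3  [7,8,9]=3
  size 4 → [2,4,6,7]=1  [3,5,8,9]=1  [4,6,7,9]=4  [5,7,8,9]=4  [6,7,8,9]=6
  size 5 → [1,2,4,6,7]=1  [2,4,6,7,9]=5  [3,5,7,8,9]=5  [4,6,7,8,9]=10  [5,6,7,8,9]=10
  size 6 → [0,1,2,4,6,7]=1  [1,2,4,6,7,9]=6  [2,4,6,7,8,9]=15  [3,5,6,7,8,9]=15  [4,5,6,7,8,9]=20
  size 7 → [0,1,2,4,6,7,9]=7  [1,2,4,6,7,8,9]=21  [2,4,5,6,7,8,9]=35  [3,4,5,6,7,8,9]=35
  size 8 → [0,1,2,4,6,7,8,9]=28  [1,2,4,5,6,7,8,9]=56  [2,3,4,5,6,7,8,9]=70
  first=0(a) contributes 126
  first=3(f) contributes 84
|[w]| = 210

210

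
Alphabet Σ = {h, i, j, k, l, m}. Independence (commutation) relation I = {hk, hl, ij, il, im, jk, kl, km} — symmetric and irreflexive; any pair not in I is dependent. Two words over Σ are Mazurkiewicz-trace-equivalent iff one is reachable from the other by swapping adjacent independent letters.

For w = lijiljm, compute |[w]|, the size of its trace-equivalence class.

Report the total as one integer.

21

drop 0:l onto floor
drop 1:i onto floor
drop 2:j onto {0:l}
drop 3:i onto {1:i}
drop 4:l onto {2:j}
drop 5:j onto {4:l}
drop 6:m onto {5:j}
ground layer = {0:l, 1:i}
drop-orders for the pieces not yet dropped (sum over which currently-grounded one goes next):
  1 to go: {3} 1  {6} 1
  2 to go: {1,3} 1  {3,6} 2  {5,6} 1
  3 to go: {1,3,6} 3  {3,5,6} 3  {4,5,6} 1
  4 to go: {1,3,5,6} 6  {2,4,5,6} 1  {3,4,5,6} 4
  5 to go: {0,2,4,5,6} 1  {1,3,4,5,6} 10  {2,3,4,5,6} 5
  if 0:l drops first: 15 orders
  if 1:i drops first: 6 orders
heap linearizations: 21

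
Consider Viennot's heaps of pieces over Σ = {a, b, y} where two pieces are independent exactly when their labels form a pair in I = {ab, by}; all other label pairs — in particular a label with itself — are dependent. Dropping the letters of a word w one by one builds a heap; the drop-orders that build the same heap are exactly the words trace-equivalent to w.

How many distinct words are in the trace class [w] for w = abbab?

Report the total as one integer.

piece 0:a — minimal
piece 1:b — minimal
piece 2:b rests on {1:b}
piece 3:a rests on {0:a}
piece 4:b rests on {2:b}
minimal pieces: {0:a, 1:b}
ways to finish when only these pieces remain (= sum over removing one remaining piece with nothing left below it):
  1 left: {3}→1  {4}→1
  2 left: {0,3}→1  {2,4}→1  {3,4}→2
  3 left: {0,3,4}→3  {1,2,4}→1  {2,3,4}→3
  placing 0:a first → 4 extensions
  placing 1:b first → 6 extensions
total linear extensions = 10

10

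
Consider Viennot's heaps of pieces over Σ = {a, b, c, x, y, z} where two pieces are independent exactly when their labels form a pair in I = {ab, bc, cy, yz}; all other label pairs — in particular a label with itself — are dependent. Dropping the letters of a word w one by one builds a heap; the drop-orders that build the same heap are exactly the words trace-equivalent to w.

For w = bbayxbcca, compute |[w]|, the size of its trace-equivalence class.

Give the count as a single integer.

12

piece 0:b — minimal
piece 1:b rests on {0:b}
piece 2:a — minimal
piece 3:y rests on {1:b, 2:a}
piece 4:x rests on {3:y}
piece 5:b rests on {4:x}
piece 6:c rests on {4:x}
piece 7:c rests on {6:c}
piece 8:a rests on {7:c}
minimal pieces: {0:b, 2:a}
ways to finish when only these pieces remain (= sum over removing one remaining piece with nothing left below it):
  1 left: {5}→1  {8}→1
  2 left: {5,8}→2  {7,8}→1
  3 left: {5,7,8}→3  {6,7,8}→1
  4 left: {5,6,7,8}→4
  5 left: {4,5,6,7,8}→4
  6 left: {3,4,5,6,7,8}→4
  7 left: {1,3,4,5,6,7,8}→4  {2,3,4,5,6,7,8}→4
  placing 0:b first → 8 extensions
  placing 2:a first → 4 extensions
total linear extensions = 12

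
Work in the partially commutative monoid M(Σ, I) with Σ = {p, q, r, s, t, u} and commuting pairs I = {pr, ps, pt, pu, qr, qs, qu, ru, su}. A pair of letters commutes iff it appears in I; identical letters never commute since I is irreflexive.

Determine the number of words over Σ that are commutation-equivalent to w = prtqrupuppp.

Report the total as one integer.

piece 0:p — minimal
piece 1:r — minimal
piece 2:t rests on {1:r}
piece 3:q rests on {0:p, 2:t}
piece 4:r rests on {2:t}
piece 5:u rests on {2:t}
piece 6:p rests on {3:q}
piece 7:u rests on {5:u}
piece 8:p rests on {6:p}
piece 9:p rests on {8:p}
piece 10:p rests on {9:p}
minimal pieces: {0:p, 1:r}
ways to finish when only these pieces remain (= sum over removing one remaining piece with nothing left below it):
  1 left: {4}→1  {7}→1  {10}→1
  2 left: {4,7}→2  {4,10}→2  {5,7}→1  {7,10}→2  {9,10}→1
  3 left: {4,5,7}→3  {4,7,10}→6  {4,9,10}→3  {5,7,10}→3  {7,9,10}→3  {8,9,10}→1
  4 left: {4,5,7,10}→12  {4,7,9,10}→12  {4,8,9,10}→4  {5,7,9,10}→6  {6,8,9,10}→1  {7,8,9,10}→4
  5 left: {3,6,8,9,10}→1  {4,5,7,9,10}→30  {4,6,8,9,10}→5  {4,7,8,9,10}→20  {5,7,8,9,10}→10  {6,7,8,9,10}→5
  6 left: {0,3,6,8,9,10}→1  {3,4,6,8,9,10}→6  {3,6,7,8,9,10}→6  {4,5,7,8,9,10}→60  {4,6,7,8,9,10}→30  {5,6,7,8,9,10}→15
  7 left: {0,3,4,6,8,9,10}→7  {0,3,6,7,8,9,10}→7  {3,4,6,7,8,9,10}→42  {3,5,6,7,8,9,10}→21  {4,5,6,7,8,9,10}→105
  8 left: {0,3,4,6,7,8,9,10}→56  {0,3,5,6,7,8,9,10}→28  {3,4,5,6,7,8,9,10}→168
  9 left: {0,3,4,5,6,7,8,9,10}→252  {2,3,4,5,6,7,8,9,10}→168
  placing 0:p first → 168 extensions
  placing 1:r first → 420 extensions
total linear extensions = 588

588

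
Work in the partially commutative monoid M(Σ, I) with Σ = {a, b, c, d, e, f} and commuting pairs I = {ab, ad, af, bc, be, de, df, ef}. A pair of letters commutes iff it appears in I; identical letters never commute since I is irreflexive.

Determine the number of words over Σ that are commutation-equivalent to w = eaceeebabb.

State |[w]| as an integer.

drop 0:e onto floor
drop 1:a onto {0:e}
drop 2:c onto {1:a}
drop 3:e onto {2:c}
drop 4:e onto {3:e}
drop 5:e onto {4:e}
drop 6:b onto floor
drop 7:a onto {5:e}
drop 8:b onto {6:b}
drop 9:b onto {8:b}
ground layer = {0:e, 6:b}
drop-orders for the pieces not yet dropped (sum over which currently-grounded one goes next):
  1 to go: {7} 1  {9} 1
  2 to go: {5,7} 1  {7,9} 2  {8,9} 1
  3 to go: {4,5,7} 1  {5,7,9} 3  {6,8,9} 1  {7,8,9} 3
  4 to go: {3,4,5,7} 1  {4,5,7,9} 4  {5,7,8,9} 6  {6,7,8,9} 4
  5 to go: {2,3,4,5,7} 1  {3,4,5,7,9} 5  {4,5,7,8,9} 10  {5,6,7,8,9} 10
  6 to go: {1,2,3,4,5,7} 1  {2,3,4,5,7,9} 6  {3,4,5,7,8,9} 15  {4,5,6,7,8,9} 20
  7 to go: {0,1,2,3,4,5,7} 1  {1,2,3,4,5,7,9} 7  {2,3,4,5,7,8,9} 21  {3,4,5,6,7,8,9} 35
  8 to go: {0,1,2,3,4,5,7,9} 8  {1,2,3,4,5,7,8,9} 28  {2,3,4,5,6,7,8,9} 56
  if 0:e drops first: 84 orders
  if 6:b drops first: 36 orders
heap linearizations: 120

120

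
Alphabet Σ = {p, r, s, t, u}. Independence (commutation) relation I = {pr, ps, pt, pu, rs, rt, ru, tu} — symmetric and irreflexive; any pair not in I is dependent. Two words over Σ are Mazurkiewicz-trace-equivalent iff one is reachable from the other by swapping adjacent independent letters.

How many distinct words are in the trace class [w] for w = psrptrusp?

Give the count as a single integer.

2520

piece 0:p — minimal
piece 1:s — minimal
piece 2:r — minimal
piece 3:p rests on {0:p}
piece 4:t rests on {1:s}
piece 5:r rests on {2:r}
piece 6:u rests on {1:s}
piece 7:s rests on {4:t, 6:u}
piece 8:p rests on {3:p}
minimal pieces: {0:p, 1:s, 2:r}
ways to finish when only these pieces remain (= sum over removing one remaining piece with nothing left below it):
  1 left: {5}→1  {7}→1  {8}→1
  2 left: {2,5}→1  {3,8}→1  {4,7}→1  {5,7}→2  {5,8}→2  {6,7}→1  {7,8}→2
  3 left: {0,3,8}→1  {2,5,7}→3  {2,5,8}→3  {3,5,8}→3  {3,7,8}→3  {4,5,7}→3  {4,6,7}→2  {4,7,8}→3  {5,6,7}→3  {5,7,8}→6  {6,7,8}→3
  4 left: {0,3,5,8}→4  {0,3,7,8}→4  {1,4,6,7}→2  {2,3,5,8}→6  {2,4,5,7}→6  {2,5,6,7}→6  {2,5,7,8}→12  {3,4,7,8}→6  {3,5,7,8}→12  {3,6,7,8}→6  {4,5,6,7}→8  {4,5,7,8}→12  {4,6,7,8}→8  {5,6,7,8}→12
  5 left: {0,2,3,5,8}→10  {0,3,4,7,8}→10  {0,3,5,7,8}→20  {0,3,6,7,8}→10  {1,4,5,6,7}→10  {1,4,6,7,8}→10  {2,3,5,7,8}→30  {2,4,5,6,7}→20  {2,4,5,7,8}→30  {2,5,6,7,8}→30  {3,4,5,7,8}→30  {3,4,6,7,8}→20  {3,5,6,7,8}→30  {4,5,6,7,8}→40
  6 left: {0,2,3,5,7,8}→60  {0,3,4,5,7,8}→60  {0,3,4,6,7,8}→40  {0,3,5,6,7,8}→60  {1,2,4,5,6,7}→30  {1,3,4,6,7,8}→30  {1,4,5,6,7,8}→60  {2,3,4,5,7,8}→90  {2,3,5,6,7,8}→90  {2,4,5,6,7,8}→120  {3,4,5,6,7,8}→120
  7 left: {0,1,3,4,6,7,8}→70  {0,2,3,4,5,7,8}→210  {0,2,3,5,6,7,8}→210  {0,3,4,5,6,7,8}→280  {1,2,4,5,6,7,8}→210  {1,3,4,5,6,7,8}→210  {2,3,4,5,6,7,8}→420
  placing 0:p first → 840 extensions
  placing 1:s first → 1120 extensions
  placing 2:r first → 560 extensions
total linear extensions = 2520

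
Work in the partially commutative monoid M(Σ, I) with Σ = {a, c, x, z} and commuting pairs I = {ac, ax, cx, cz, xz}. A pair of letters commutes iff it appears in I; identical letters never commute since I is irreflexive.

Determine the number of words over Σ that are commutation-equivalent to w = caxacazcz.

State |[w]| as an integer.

#0=c has no predecessor
#1=a has no predecessor
#2=x has no predecessor
#3=a depends on [1:a]
#4=c depends on [0:c]
#5=a depends on [3:a]
#6=z depends on [5:a]
#7=c depends on [4:c]
#8=z depends on [6:z]
sources: [0:c, 1:a, 2:x]
N(rest) = Σ N(rest − s) over sources s of rest; N(one piece) = 1:
  size 1 → [2]=1  [7]=1  [8]=1
  size 2 → [2,7]=2  [2,8]=2  [4,7]=1  [6,8]=1  [7,8]=2
  size 3 → [0,4,7]=1  [2,4,7]=3  [2,6,8]=3  [2,7,8]=6  [4,7,8]=3  [5,6,8]=1  [6,7,8]=3
  size 4 → [0,2,4,7]=4  [0,4,7,8]=4  [2,4,7,8]=12  [2,5,6,8]=4  [2,6,7,8]=12  [3,5,6,8]=1  [4,6,7,8]=6  [5,6,7,8]=4
  size 5 → [0,2,4,7,8]=20  [0,4,6,7,8]=10  [1,3,5,6,8]=1  [2,3,5,6,8]=5  [2,4,6,7,8]=30  [2,5,6,7,8]=20  [3,5,6,7,8]=5  [4,5,6,7,8]=10
  size 6 → [0,2,4,6,7,8]=60  [0,4,5,6,7,8]=20  [1,2,3,5,6,8]=6  [1,3,5,6,7,8]=6  [2,3,5,6,7,8]=30  [2,4,5,6,7,8]=60  [3,4,5,6,7,8]=15
  size 7 → [0,2,4,5,6,7,8]=140  [0,3,4,5,6,7,8]=35  [1,2,3,5,6,7,8]=42  [1,3,4,5,6,7,8]=21  [2,3,4,5,6,7,8]=105
  first=0(c) contributes 168
  first=1(a) contributes 280
  first=2(x) contributes 56
|[w]| = 504

504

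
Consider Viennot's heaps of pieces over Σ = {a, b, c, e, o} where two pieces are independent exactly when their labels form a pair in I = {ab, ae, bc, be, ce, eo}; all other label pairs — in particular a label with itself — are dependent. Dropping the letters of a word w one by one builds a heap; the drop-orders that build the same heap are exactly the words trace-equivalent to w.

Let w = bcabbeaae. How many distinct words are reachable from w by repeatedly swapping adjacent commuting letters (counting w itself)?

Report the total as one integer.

1260

piece 0:b — minimal
piece 1:c — minimal
piece 2:a rests on {1:c}
piece 3:b rests on {0:b}
piece 4:b rests on {3:b}
piece 5:e — minimal
piece 6:a rests on {2:a}
piece 7:a rests on {6:a}
piece 8:e rests on {5:e}
minimal pieces: {0:b, 1:c, 5:e}
ways to finish when only these pieces remain (= sum over removing one remaining piece with nothing left below it):
  1 left: {4}→1  {7}→1  {8}→1
  2 left: {3,4}→1  {4,7}→2  {4,8}→2  {5,8}→1  {6,7}→1  {7,8}→2
  3 left: {0,3,4}→1  {2,6,7}→1  {3,4,7}→3  {3,4,8}→3  {4,5,8}→3  {4,6,7}→3  {4,7,8}→6  {5,7,8}→3  {6,7,8}→3
  4 left: {0,3,4,7}→4  {0,3,4,8}→4  {1,2,6,7}→1  {2,4,6,7}→4  {2,6,7,8}→4  {3,4,5,8}→6  {3,4,6,7}→6  {3,4,7,8}→12  {4,5,7,8}→12  {4,6,7,8}→12  {5,6,7,8}→6
  5 left: {0,3,4,5,8}→10  {0,3,4,6,7}→10  {0,3,4,7,8}→20  {1,2,4,6,7}→5  {1,2,6,7,8}→5  {2,3,4,6,7}→10  {2,4,6,7,8}→20  {2,5,6,7,8}→10  {3,4,5,7,8}→30  {3,4,6,7,8}→30  {4,5,6,7,8}→30
  6 left: {0,2,3,4,6,7}→20  {0,3,4,5,7,8}→60  {0,3,4,6,7,8}→60  {1,2,3,4,6,7}→15  {1,2,4,6,7,8}→30  {1,2,5,6,7,8}→15  {2,3,4,6,7,8}→60  {2,4,5,6,7,8}→60  {3,4,5,6,7,8}→90
  7 left: {0,1,2,3,4,6,7}→35  {0,2,3,4,6,7,8}→140  {0,3,4,5,6,7,8}→210  {1,2,3,4,6,7,8}→105  {1,2,4,5,6,7,8}→105  {2,3,4,5,6,7,8}→210
  placing 0:b first → 420 extensions
  placing 1:c first → 560 extensions
  placing 5:e first → 280 extensions
total linear extensions = 1260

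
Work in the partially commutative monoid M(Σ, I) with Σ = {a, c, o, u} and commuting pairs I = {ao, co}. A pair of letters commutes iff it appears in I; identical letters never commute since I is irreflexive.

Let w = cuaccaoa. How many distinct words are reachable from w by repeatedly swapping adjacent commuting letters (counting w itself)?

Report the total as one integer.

6

drop 0:c onto floor
drop 1:u onto {0:c}
drop 2:a onto {1:u}
drop 3:c onto {2:a}
drop 4:c onto {3:c}
drop 5:a onto {4:c}
drop 6:o onto {1:u}
drop 7:a onto {5:a}
ground layer = {0:c}
drop-orders for the pieces not yet dropped (sum over which currently-grounded one goes next):
  1 to go: {6} 1  {7} 1
  2 to go: {5,7} 1  {6,7} 2
  3 to go: {4,5,7} 1  {5,6,7} 3
  4 to go: {3,4,5,7} 1  {4,5,6,7} 4
  5 to go: {2,3,4,5,7} 1  {3,4,5,6,7} 5
  6 to go: {2,3,4,5,6,7} 6
  if 0:c drops first: 6 orders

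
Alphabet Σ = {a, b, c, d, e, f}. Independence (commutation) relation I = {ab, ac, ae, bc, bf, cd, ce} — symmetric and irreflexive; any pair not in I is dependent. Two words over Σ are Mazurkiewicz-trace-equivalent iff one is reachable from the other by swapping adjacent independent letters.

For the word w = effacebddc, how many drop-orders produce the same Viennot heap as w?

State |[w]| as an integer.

63

0(e) covers ∅
1(f) covers 0:e
2(f) covers 1:f
3(a) covers 2:f
4(c) covers 2:f
5(e) covers 2:f
6(b) covers 5:e
7(d) covers 3:a, 6:b
8(d) covers 7:d
9(c) covers 4:c
floor of heap: 0:e
completions by unplaced set U, small U first (add the entries for U minus each lowest piece of U):
  |U|=1: {8}:1  {9}:1
  |U|=2: {4,9}:1  {7,8}:1  {8,9}:2
  |U|=3: {3,7,8}:1  {4,8,9}:3  {6,7,8}:1  {7,8,9}:3
  |U|=4: {3,6,7,8}:2  {3,7,8,9}:4  {4,7,8,9}:6  {5,6,7,8}:1  {6,7,8,9}:4
  |U|=5: {3,4,7,8,9}:10  {3,5,6,7,8}:3  {3,6,7,8,9}:10  {4,6,7,8,9}:10  {5,6,7,8,9}:5
  |U|=6: {3,4,6,7,8,9}:30  {3,5,6,7,8,9}:18  {4,5,6,7,8,9}:15
  |U|=7: {3,4,5,6,7,8,9}:63
  |U|=8: {2,3,4,5,6,7,8,9}:63
  start at 0(e): 63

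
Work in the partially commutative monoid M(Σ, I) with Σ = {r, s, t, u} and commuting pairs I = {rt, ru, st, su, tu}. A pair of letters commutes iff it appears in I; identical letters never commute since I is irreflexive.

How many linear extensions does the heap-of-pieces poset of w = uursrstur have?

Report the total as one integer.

#0=u has no predecessor
#1=u depends on [0:u]
#2=r has no predecessor
#3=s depends on [2:r]
#4=r depends on [3:s]
#5=s depends on [4:r]
#6=t has no predecessor
#7=u depends on [1:u]
#8=r depends on [5:s]
sources: [0:u, 2:r, 6:t]
N(rest) = Σ N(rest − s) over sources s of rest; N(one piece) = 1:
  size 1 → [6]=1  [7]=1  [8]=1
  size 2 → [1,7]=1  [5,8]=1  [6,7]=2  [6,8]=2  [7,8]=2
  size 3 → [0,1,7]=1  [1,6,7]=3  [1,7,8]=3  [4,5,8]=1  [5,6,8]=3  [5,7,8]=3  [6,7,8]=6
  size 4 → [0,1,6,7]=4  [0,1,7,8]=4  [1,5,7,8]=6  [1,6,7,8]=12  [3,4,5,8]=1  [4,5,6,8]=4  [4,5,7,8]=4  [5,6,7,8]=12
  size 5 → [0,1,5,7,8]=10  [0,1,6,7,8]=20  [1,4,5,7,8]=10  [1,5,6,7,8]=30  [2,3,4,5,8]=1  [3,4,5,6,8]=5  [3,4,5,7,8]=5  [4,5,6,7,8]=20
  size 6 → [0,1,4,5,7,8]=20  [0,1,5,6,7,8]=60  [1,3,4,5,7,8]=15  [1,4,5,6,7,8]=60  [2,3,4,5,6,8]=6  [2,3,4,5,7,8]=6  [3,4,5,6,7,8]=30
  size 7 → [0,1,3,4,5,7,8]=35  [0,1,4,5,6,7,8]=140  [1,2,3,4,5,7,8]=21  [1,3,4,5,6,7,8]=105  [2,3,4,5,6,7,8]=42
  first=0(u) contributes 168
  first=2(r) contributes 280
  first=6(t) contributes 56
|[w]| = 504

504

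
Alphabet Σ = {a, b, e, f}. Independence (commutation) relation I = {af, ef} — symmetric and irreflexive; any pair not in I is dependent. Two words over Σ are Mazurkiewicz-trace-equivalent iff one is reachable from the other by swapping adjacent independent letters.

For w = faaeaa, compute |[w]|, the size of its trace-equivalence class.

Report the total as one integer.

piece 0:f — minimal
piece 1:a — minimal
piece 2:a rests on {1:a}
piece 3:e rests on {2:a}
piece 4:a rests on {3:e}
piece 5:a rests on {4:a}
minimal pieces: {0:f, 1:a}
ways to finish when only these pieces remain (= sum over removing one remaining piece with nothing left below it):
  1 left: {0}→1  {5}→1
  2 left: {0,5}→2  {4,5}→1
  3 left: {0,4,5}→3  {3,4,5}→1
  4 left: {0,3,4,5}→4  {2,3,4,5}→1
  placing 0:f first → 1 extensions
  placing 1:a first → 5 extensions
total linear extensions = 6

6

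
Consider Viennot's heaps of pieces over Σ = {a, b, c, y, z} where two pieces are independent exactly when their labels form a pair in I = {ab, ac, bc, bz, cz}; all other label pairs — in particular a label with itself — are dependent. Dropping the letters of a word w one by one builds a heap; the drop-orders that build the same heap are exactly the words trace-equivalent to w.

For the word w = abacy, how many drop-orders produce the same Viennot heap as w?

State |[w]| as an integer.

piece 0:a — minimal
piece 1:b — minimal
piece 2:a rests on {0:a}
piece 3:c — minimal
piece 4:y rests on {1:b, 2:a, 3:c}
minimal pieces: {0:a, 1:b, 3:c}
ways to finish when only these pieces remain (= sum over removing one remaining piece with nothing left below it):
  1 left: {4}→1
  2 left: {1,4}→1  {2,4}→1  {3,4}→1
  3 left: {0,2,4}→1  {1,2,4}→2  {1,3,4}→2  {2,3,4}→2
  placing 0:a first → 6 extensions
  placing 1:b first → 3 extensions
  placing 3:c first → 3 extensions
total linear extensions = 12

12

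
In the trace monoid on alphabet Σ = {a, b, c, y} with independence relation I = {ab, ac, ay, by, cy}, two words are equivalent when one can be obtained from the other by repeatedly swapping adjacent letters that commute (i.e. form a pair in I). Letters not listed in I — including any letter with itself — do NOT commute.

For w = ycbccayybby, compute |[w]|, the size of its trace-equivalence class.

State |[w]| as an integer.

2310

drop 0:y onto floor
drop 1:c onto floor
drop 2:b onto {1:c}
drop 3:c onto {2:b}
drop 4:c onto {3:c}
drop 5:a onto floor
drop 6:y onto {0:y}
drop 7:y onto {6:y}
drop 8:b onto {4:c}
drop 9:b onto {8:b}
drop 10:y onto {7:y}
ground layer = {0:y, 1:c, 5:a}
drop-orders for the pieces not yet dropped (sum over which currently-grounded one goes next):
  1 to go: {5} 1  {9} 1  {10} 1
  2 to go: {5,9} 2  {5,10} 2  {7,10} 1  {8,9} 1  {9,10} 2
  3 to go: {4,8,9} 1  {5,7,10} 3  {5,8,9} 3  {5,9,10} 6  {6,7,10} 1  {7,9,10} 3  {8,9,10} 3
  4 to go: {0,6,7,10} 1  {3,4,8,9} 1  {4,5,8,9} 4  {4,8,9,10} 4  {5,6,7,10} 4  {5,7,9,10} 12  {5,8,9,10} 12  {6,7,9,10} 4  {7,8,9,10} 6
  5 to go: {0,5,6,7,10} 5  {0,6,7,9,10} 5  {2,3,4,8,9} 1  {3,4,5,8,9} 5  {3,4,8,9,10} 5  {4,5,8,9,10} 20  {4,7,8,9,10} 10  {5,6,7,9,10} 20  {5,7,8,9,10} 30  {6,7,8,9,10} 10
  6 to go: {0,5,6,7,9,10} 30  {0,6,7,8,9,10} 15  {1,2,3,4,8,9} 1  {2,3,4,5,8,9} 6  {2,3,4,8,9,10} 6  {3,4,5,8,9,10} 30  {3,4,7,8,9,10} 15  {4,5,7,8,9,10} 60  {4,6,7,8,9,10} 20  {5,6,7,8,9,10} 60
  7 to go: {0,4,6,7,8,9,10} 35  {0,5,6,7,8,9,10} 105  {1,2,3,4,5,8,9} 7  {1,2,3,4,8,9,10} 7  {2,3,4,5,8,9,10} 42  {2,3,4,7,8,9,10} 21  {3,4,5,7,8,9,10} 105  {3,4,6,7,8,9,10} 35  {4,5,6,7,8,9,10} 140
  8 to go: {0,3,4,6,7,8,9,10} 70  {0,4,5,6,7,8,9,10} 280  {1,2,3,4,5,8,9,10} 56  {1,2,3,4,7,8,9,10} 28  {2,3,4,5,7,8,9,10} 168  {2,3,4,6,7,8,9,10} 56  {3,4,5,6,7,8,9,10} 280
  9 to go: {0,2,3,4,6,7,8,9,10} 126  {0,3,4,5,6,7,8,9,10} 630  {1,2,3,4,5,7,8,9,10} 252  {1,2,3,4,6,7,8,9,10} 84  {2,3,4,5,6,7,8,9,10} 504
  if 0:y drops first: 840 orders
  if 1:c drops first: 1260 orders
  if 5:a drops first: 210 orders
heap linearizations: 2310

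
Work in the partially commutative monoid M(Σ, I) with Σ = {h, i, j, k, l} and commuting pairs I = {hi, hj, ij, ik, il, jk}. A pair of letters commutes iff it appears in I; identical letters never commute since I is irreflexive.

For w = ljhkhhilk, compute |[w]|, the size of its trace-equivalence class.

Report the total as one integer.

45

0(l) covers ∅
1(j) covers 0:l
2(h) covers 0:l
3(k) covers 2:h
4(h) covers 3:k
5(h) covers 4:h
6(i) covers ∅
7(l) covers 1:j, 5:h
8(k) covers 7:l
floor of heap: 0:l, 6:i
completions by unplaced set U, small U first (add the entries for U minus each lowest piece of U):
  |U|=1: {6}:1  {8}:1
  |U|=2: {6,8}:2  {7,8}:1
  |U|=3: {1,7,8}:1  {5,7,8}:1  {6,7,8}:3
  |U|=4: {1,5,7,8}:2  {1,6,7,8}:4  {4,5,7,8}:1  {5,6,7,8}:4
  |U|=5: {1,4,5,7,8}:3  {1,5,6,7,8}:10  {3,4,5,7,8}:1  {4,5,6,7,8}:5
  |U|=6: {1,3,4,5,7,8}:4  {1,4,5,6,7,8}:18  {2,3,4,5,7,8}:1  {3,4,5,6,7,8}:6
  |U|=7: {1,2,3,4,5,7,8}:5  {1,3,4,5,6,7,8}:28  {2,3,4,5,6,7,8}:7
  start at 0(l): 40
  start at 6(i): 5
sum over floor = 45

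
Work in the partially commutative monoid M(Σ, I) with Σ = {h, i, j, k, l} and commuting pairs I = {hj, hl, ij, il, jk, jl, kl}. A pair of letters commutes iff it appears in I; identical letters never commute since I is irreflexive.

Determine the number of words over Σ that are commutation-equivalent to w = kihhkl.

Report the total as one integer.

#0=k has no predecessor
#1=i depends on [0:k]
#2=h depends on [1:i]
#3=h depends on [2:h]
#4=k depends on [3:h]
#5=l has no predecessor
sources: [0:k, 5:l]
N(rest) = Σ N(rest − s) over sources s of rest; N(one piece) = 1:
  size 1 → [4]=1  [5]=1
  size 2 → [3,4]=1  [4,5]=2
  size 3 → [2,3,4]=1  [3,4,5]=3
  size 4 → [1,2,3,4]=1  [2,3,4,5]=4
  first=0(k) contributes 5
  first=5(l) contributes 1
|[w]| = 6

6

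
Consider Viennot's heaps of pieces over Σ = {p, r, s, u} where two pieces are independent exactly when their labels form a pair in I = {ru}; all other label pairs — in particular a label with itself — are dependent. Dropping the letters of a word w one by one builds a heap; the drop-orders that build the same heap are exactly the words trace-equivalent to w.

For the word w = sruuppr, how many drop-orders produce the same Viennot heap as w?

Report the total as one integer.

3

piece 0:s — minimal
piece 1:r rests on {0:s}
piece 2:u rests on {0:s}
piece 3:u rests on {2:u}
piece 4:p rests on {1:r, 3:u}
piece 5:p rests on {4:p}
piece 6:r rests on {5:p}
minimal pieces: {0:s}
ways to finish when only these pieces remain (= sum over removing one remaining piece with nothing left below it):
  1 left: {6}→1
  2 left: {5,6}→1
  3 left: {4,5,6}→1
  4 left: {1,4,5,6}→1  {3,4,5,6}→1
  5 left: {1,3,4,5,6}→2  {2,3,4,5,6}→1
  placing 0:s first → 3 extensions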